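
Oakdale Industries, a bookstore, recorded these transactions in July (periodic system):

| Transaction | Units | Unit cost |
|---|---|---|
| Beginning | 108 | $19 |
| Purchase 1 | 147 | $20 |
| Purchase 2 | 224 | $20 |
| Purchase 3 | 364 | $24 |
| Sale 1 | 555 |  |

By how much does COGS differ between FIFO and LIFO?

FIFO COGS: 108 @ $19 + 147 @ $20 + 224 @ $20 + 76 @ $24 = $11,296
LIFO COGS: 364 @ $24 + 191 @ $20 = $12,556
Difference = |$11,296 − $12,556| = $1,260

$1,260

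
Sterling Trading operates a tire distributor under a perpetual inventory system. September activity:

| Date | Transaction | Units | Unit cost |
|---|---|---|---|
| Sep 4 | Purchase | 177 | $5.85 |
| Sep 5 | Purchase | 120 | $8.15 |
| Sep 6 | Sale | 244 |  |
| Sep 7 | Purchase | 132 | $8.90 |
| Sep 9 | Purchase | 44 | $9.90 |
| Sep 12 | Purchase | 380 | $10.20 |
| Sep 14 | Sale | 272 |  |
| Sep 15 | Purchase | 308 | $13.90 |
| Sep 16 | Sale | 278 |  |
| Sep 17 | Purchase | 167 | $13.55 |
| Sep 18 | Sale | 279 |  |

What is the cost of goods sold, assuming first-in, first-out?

Sep 6, 244 sold [FIFO — oldest first]: 177 @ $5.85 + 67 @ $8.15 = $1,581.50
Sep 14, 272 sold [FIFO — oldest first]: 53 @ $8.15 + 132 @ $8.90 + 44 @ $9.90 + 43 @ $10.20 = $2,480.95
Sep 16, 278 sold [FIFO — oldest first]: 278 @ $10.20 = $2,835.60
Sep 18, 279 sold [FIFO — oldest first]: 59 @ $10.20 + 220 @ $13.90 = $3,659.80
Total COGS = $1,581.50 + $2,480.95 + $2,835.60 + $3,659.80 = $10,557.85
Ending inventory: 88 @ $13.90 + 167 @ $13.55 = $3,486.05
Check: goods available $14,043.90 = COGS $10,557.85 + ending $3,486.05

COGS = $10,557.85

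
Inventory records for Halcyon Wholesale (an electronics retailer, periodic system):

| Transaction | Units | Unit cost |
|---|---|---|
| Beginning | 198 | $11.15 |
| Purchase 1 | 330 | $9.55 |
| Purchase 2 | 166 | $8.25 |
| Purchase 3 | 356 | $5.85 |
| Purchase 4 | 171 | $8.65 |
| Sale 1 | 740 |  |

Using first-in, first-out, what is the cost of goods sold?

COGS = $6,997.80

Sale 1 (740) [FIFO — oldest first]: 198 @ $11.15 + 330 @ $9.55 + 166 @ $8.25 + 46 @ $5.85 = $6,997.80
Ending inventory: 310 @ $5.85 + 171 @ $8.65 = $3,292.65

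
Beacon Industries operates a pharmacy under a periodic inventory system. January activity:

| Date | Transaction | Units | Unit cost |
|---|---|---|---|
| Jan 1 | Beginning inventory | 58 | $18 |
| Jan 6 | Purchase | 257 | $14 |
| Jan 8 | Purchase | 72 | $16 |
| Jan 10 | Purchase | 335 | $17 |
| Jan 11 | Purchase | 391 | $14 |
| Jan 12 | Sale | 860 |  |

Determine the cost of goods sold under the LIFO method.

Jan 12, 860 sold [LIFO — newest first]: 391 @ $14 + 335 @ $17 + 72 @ $16 + 62 @ $14 = $13,189
Ending inventory: 58 @ $18 + 195 @ $14 = $3,774
Check: goods available $16,963 = COGS $13,189 + ending $3,774

COGS = $13,189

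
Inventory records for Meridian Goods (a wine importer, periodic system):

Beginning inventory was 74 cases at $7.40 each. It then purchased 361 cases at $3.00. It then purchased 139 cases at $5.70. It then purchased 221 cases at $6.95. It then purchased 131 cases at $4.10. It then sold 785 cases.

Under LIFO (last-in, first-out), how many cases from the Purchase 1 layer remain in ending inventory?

67

Sale 1 (785) [LIFO — newest first]: 131 @ $4.10 + 221 @ $6.95 + 139 @ $5.70 + 294 @ $3.00 = $3,747.35
Ending inventory: 74 @ $7.40 + 67 @ $3.00 = $748.60
Check: goods available $4,495.95 = COGS $3,747.35 + ending $748.60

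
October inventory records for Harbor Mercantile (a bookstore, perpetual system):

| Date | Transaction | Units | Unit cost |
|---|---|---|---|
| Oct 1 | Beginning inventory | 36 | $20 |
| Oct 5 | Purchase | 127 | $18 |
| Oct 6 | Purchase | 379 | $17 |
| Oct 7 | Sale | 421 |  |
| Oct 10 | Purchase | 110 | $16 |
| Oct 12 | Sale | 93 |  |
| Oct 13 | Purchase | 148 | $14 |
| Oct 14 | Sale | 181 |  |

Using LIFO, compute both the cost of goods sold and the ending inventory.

COGS = $11,319; ending inventory = $1,962

Oct 7, 421 sold [LIFO — newest first]: 379 @ $17 + 42 @ $18 = $7,199
Oct 12, 93 sold [LIFO — newest first]: 93 @ $16 = $1,488
Oct 14, 181 sold [LIFO — newest first]: 148 @ $14 + 17 @ $16 + 16 @ $18 = $2,632
Total COGS = $7,199 + $1,488 + $2,632 = $11,319
Ending inventory: 36 @ $20 + 69 @ $18 = $1,962
Check: goods available $13,281 = COGS $11,319 + ending $1,962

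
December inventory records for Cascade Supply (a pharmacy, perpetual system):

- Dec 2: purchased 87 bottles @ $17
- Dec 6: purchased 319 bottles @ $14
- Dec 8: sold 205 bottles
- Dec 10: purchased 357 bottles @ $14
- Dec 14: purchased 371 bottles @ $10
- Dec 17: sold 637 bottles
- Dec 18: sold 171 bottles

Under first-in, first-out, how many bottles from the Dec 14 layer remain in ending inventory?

Dec 8, 205 sold [FIFO — oldest first]: 87 @ $17 + 118 @ $14 = $3,131
Dec 17, 637 sold [FIFO — oldest first]: 201 @ $14 + 357 @ $14 + 79 @ $10 = $8,602
Dec 18, 171 sold [FIFO — oldest first]: 171 @ $10 = $1,710
Total COGS = $3,131 + $8,602 + $1,710 = $13,443
Ending inventory: 121 @ $10 = $1,210
Check: goods available $14,653 = COGS $13,443 + ending $1,210

121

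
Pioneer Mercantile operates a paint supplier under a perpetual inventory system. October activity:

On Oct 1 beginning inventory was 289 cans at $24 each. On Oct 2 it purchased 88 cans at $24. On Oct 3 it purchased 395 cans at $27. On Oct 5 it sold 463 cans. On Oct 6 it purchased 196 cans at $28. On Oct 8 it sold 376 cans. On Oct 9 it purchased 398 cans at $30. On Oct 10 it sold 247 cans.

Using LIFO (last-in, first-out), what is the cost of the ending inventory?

Oct 5, 463 sold [LIFO — newest first]: 395 @ $27 + 68 @ $24 = $12,297
Oct 8, 376 sold [LIFO — newest first]: 196 @ $28 + 20 @ $24 + 160 @ $24 = $9,808
Oct 10, 247 sold [LIFO — newest first]: 247 @ $30 = $7,410
Total COGS = $12,297 + $9,808 + $7,410 = $29,515
Ending inventory: 129 @ $24 + 151 @ $30 = $7,626

Ending inventory = $7,626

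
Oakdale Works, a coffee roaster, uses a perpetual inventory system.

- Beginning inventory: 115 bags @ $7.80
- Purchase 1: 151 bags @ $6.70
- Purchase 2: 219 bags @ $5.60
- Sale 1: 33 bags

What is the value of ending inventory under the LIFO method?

Sale 1 (33) [LIFO — newest first]: 33 @ $5.60 = $184.80
Ending inventory: 115 @ $7.80 + 151 @ $6.70 + 186 @ $5.60 = $2,950.30

Ending inventory = $2,950.30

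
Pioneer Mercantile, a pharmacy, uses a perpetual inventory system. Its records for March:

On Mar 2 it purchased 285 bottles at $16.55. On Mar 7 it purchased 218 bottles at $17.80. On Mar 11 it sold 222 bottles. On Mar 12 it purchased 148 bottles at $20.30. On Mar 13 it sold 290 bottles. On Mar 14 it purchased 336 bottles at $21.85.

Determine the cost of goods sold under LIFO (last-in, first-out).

Mar 11, 222 sold [LIFO — newest first]: 218 @ $17.80 + 4 @ $16.55 = $3,946.60
Mar 13, 290 sold [LIFO — newest first]: 148 @ $20.30 + 142 @ $16.55 = $5,354.50
Total COGS = $3,946.60 + $5,354.50 = $9,301.10
Ending inventory: 139 @ $16.55 + 336 @ $21.85 = $9,642.05
Check: goods available $18,943.15 = COGS $9,301.10 + ending $9,642.05

COGS = $9,301.10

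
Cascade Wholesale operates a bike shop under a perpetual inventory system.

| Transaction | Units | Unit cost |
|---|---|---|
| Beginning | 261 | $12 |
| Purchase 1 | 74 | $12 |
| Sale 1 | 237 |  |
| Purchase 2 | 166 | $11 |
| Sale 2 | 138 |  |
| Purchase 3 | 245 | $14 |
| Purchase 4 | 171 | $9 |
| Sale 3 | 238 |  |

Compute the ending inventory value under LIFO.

Ending inventory = $3,976

Sale 1 (237) [LIFO — newest first]: 74 @ $12 + 163 @ $12 = $2,844
Sale 2 (138) [LIFO — newest first]: 138 @ $11 = $1,518
Sale 3 (238) [LIFO — newest first]: 171 @ $9 + 67 @ $14 = $2,477
Total COGS = $2,844 + $1,518 + $2,477 = $6,839
Ending inventory: 98 @ $12 + 28 @ $11 + 178 @ $14 = $3,976
Check: goods available $10,815 = COGS $6,839 + ending $3,976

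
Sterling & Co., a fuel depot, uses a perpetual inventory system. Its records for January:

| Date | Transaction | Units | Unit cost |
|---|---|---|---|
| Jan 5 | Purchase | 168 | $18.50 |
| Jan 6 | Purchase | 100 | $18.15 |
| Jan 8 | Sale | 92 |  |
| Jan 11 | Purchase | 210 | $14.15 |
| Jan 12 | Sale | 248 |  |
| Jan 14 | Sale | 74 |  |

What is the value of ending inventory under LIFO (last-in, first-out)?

Jan 8, 92 sold [LIFO — newest first]: 92 @ $18.15 = $1,669.80
Jan 12, 248 sold [LIFO — newest first]: 210 @ $14.15 + 8 @ $18.15 + 30 @ $18.50 = $3,671.70
Jan 14, 74 sold [LIFO — newest first]: 74 @ $18.50 = $1,369.00
Total COGS = $1,669.80 + $3,671.70 + $1,369.00 = $6,710.50
Ending inventory: 64 @ $18.50 = $1,184.00
Check: goods available $7,894.50 = COGS $6,710.50 + ending $1,184.00

Ending inventory = $1,184.00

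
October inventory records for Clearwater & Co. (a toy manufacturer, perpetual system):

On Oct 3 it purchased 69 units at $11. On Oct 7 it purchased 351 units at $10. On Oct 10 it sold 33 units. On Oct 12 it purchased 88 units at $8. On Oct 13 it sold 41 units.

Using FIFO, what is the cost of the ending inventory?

Oct 10, 33 sold [FIFO — oldest first]: 33 @ $11 = $363
Oct 13, 41 sold [FIFO — oldest first]: 36 @ $11 + 5 @ $10 = $446
Total COGS = $363 + $446 = $809
Ending inventory: 346 @ $10 + 88 @ $8 = $4,164

Ending inventory = $4,164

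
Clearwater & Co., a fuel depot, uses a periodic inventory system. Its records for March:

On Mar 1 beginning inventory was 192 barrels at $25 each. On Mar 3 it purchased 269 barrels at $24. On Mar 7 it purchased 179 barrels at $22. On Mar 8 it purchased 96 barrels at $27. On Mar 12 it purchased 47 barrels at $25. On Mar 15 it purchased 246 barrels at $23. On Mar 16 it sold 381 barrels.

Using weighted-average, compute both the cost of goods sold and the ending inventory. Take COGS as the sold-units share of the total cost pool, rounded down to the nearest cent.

COGS = $9,115.48; ending inventory = $15,503.52

Mar 16, sell 381: 381/1029 × $24,619.00 → $9,115.48
Ending inventory (cost pool remaining) = $15,503.52
Check: goods available $24,619.00 = COGS $9,115.48 + ending $15,503.52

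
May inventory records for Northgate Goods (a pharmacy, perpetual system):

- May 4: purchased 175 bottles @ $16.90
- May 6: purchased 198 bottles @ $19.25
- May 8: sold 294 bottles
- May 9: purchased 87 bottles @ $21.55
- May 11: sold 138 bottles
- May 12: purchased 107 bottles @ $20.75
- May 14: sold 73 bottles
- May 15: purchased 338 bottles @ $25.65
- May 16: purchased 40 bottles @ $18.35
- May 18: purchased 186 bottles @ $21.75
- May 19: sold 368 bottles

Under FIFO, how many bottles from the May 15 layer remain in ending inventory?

May 8, 294 sold [FIFO — oldest first]: 175 @ $16.90 + 119 @ $19.25 = $5,248.25
May 11, 138 sold [FIFO — oldest first]: 79 @ $19.25 + 59 @ $21.55 = $2,792.20
May 14, 73 sold [FIFO — oldest first]: 28 @ $21.55 + 45 @ $20.75 = $1,537.15
May 19, 368 sold [FIFO — oldest first]: 62 @ $20.75 + 306 @ $25.65 = $9,135.40
Total COGS = $5,248.25 + $2,792.20 + $1,537.15 + $9,135.40 = $18,713.00
Ending inventory: 32 @ $25.65 + 40 @ $18.35 + 186 @ $21.75 = $5,600.30

32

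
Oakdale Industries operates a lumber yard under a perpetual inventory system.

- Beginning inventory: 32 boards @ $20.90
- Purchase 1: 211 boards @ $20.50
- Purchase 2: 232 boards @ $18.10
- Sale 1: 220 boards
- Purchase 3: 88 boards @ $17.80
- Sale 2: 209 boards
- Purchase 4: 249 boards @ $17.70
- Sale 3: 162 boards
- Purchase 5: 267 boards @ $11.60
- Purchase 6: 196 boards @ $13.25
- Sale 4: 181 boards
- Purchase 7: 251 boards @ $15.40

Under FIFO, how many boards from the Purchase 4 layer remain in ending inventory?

40

Sale 1 (220) [FIFO — oldest first]: 32 @ $20.90 + 188 @ $20.50 = $4,522.80
Sale 2 (209) [FIFO — oldest first]: 23 @ $20.50 + 186 @ $18.10 = $3,838.10
Sale 3 (162) [FIFO — oldest first]: 46 @ $18.10 + 88 @ $17.80 + 28 @ $17.70 = $2,894.60
Sale 4 (181) [FIFO — oldest first]: 181 @ $17.70 = $3,203.70
Total COGS = $4,522.80 + $3,838.10 + $2,894.60 + $3,203.70 = $14,459.20
Ending inventory: 40 @ $17.70 + 267 @ $11.60 + 196 @ $13.25 + 251 @ $15.40 = $10,267.60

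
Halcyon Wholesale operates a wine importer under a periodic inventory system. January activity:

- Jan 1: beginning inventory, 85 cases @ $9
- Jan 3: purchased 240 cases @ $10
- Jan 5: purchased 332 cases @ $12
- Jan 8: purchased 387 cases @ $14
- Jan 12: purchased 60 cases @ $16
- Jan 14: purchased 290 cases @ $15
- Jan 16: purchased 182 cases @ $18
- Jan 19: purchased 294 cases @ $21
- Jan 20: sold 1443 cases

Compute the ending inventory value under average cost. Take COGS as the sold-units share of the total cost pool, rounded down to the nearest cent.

Jan 20, sell 1443: 1443/1870 × $27,327.00 → $21,087.09
Ending inventory (cost pool remaining) = $6,239.91
Check: goods available $27,327.00 = COGS $21,087.09 + ending $6,239.91

Ending inventory = $6,239.91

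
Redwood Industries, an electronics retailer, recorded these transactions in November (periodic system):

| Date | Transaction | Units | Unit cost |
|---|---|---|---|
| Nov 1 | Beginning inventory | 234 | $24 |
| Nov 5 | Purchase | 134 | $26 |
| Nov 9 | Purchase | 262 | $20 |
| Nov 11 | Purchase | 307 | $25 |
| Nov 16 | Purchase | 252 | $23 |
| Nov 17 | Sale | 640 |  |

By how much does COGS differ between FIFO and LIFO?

$501

FIFO COGS: 234 @ $24 + 134 @ $26 + 262 @ $20 + 10 @ $25 = $14,590
LIFO COGS: 252 @ $23 + 307 @ $25 + 81 @ $20 = $15,091
Difference = |$14,590 − $15,091| = $501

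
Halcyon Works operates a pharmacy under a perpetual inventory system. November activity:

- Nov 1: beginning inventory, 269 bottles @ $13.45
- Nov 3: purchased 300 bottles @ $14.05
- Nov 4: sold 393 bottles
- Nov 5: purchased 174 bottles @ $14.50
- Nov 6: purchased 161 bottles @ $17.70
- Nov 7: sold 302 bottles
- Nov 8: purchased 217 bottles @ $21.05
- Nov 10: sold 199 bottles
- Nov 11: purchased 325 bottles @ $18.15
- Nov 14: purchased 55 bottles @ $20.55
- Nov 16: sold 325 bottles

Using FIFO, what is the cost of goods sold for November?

Nov 4, 393 sold [FIFO — oldest first]: 269 @ $13.45 + 124 @ $14.05 = $5,360.25
Nov 7, 302 sold [FIFO — oldest first]: 176 @ $14.05 + 126 @ $14.50 = $4,299.80
Nov 10, 199 sold [FIFO — oldest first]: 48 @ $14.50 + 151 @ $17.70 = $3,368.70
Nov 16, 325 sold [FIFO — oldest first]: 10 @ $17.70 + 217 @ $21.05 + 98 @ $18.15 = $6,523.55
Total COGS = $5,360.25 + $4,299.80 + $3,368.70 + $6,523.55 = $19,552.30
Ending inventory: 227 @ $18.15 + 55 @ $20.55 = $5,250.30
Check: goods available $24,802.60 = COGS $19,552.30 + ending $5,250.30

COGS = $19,552.30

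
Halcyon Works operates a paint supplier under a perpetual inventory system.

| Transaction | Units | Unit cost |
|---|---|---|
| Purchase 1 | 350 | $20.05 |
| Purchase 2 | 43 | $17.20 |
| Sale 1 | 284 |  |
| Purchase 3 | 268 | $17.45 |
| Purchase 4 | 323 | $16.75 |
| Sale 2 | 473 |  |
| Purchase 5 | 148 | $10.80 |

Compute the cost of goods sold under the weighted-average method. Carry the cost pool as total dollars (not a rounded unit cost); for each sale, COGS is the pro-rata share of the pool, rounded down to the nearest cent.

After Purchase 1: 350 on hand, pool $7,017.50 (≈ $20.0500 each)
After Purchase 2: 393 on hand, pool $7,757.10 (≈ $19.7382 each)
Sale 1, sell 284: 284/393 × $7,757.10 → $5,605.63
After Purchase 3: 377 on hand, pool $6,828.07 (≈ $18.1116 each)
After Purchase 4: 700 on hand, pool $12,238.32 (≈ $17.4833 each)
Sale 2, sell 473: 473/700 × $12,238.32 → $8,269.60
After Purchase 5: 375 on hand, pool $5,567.12 (≈ $14.8457 each)
Total COGS = $5,605.63 + $8,269.60 = $13,875.23
Ending inventory (cost pool remaining) = $5,567.12
Check: goods available $19,442.35 = COGS $13,875.23 + ending $5,567.12

COGS = $13,875.23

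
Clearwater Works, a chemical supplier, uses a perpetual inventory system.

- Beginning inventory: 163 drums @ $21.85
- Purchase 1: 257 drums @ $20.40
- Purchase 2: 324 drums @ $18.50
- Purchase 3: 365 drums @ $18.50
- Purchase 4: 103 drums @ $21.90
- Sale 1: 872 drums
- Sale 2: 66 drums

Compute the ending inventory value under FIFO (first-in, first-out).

Sale 1 (872) [FIFO — oldest first]: 163 @ $21.85 + 257 @ $20.40 + 324 @ $18.50 + 128 @ $18.50 = $17,166.35
Sale 2 (66) [FIFO — oldest first]: 66 @ $18.50 = $1,221.00
Total COGS = $17,166.35 + $1,221.00 = $18,387.35
Ending inventory: 171 @ $18.50 + 103 @ $21.90 = $5,419.20
Check: goods available $23,806.55 = COGS $18,387.35 + ending $5,419.20

Ending inventory = $5,419.20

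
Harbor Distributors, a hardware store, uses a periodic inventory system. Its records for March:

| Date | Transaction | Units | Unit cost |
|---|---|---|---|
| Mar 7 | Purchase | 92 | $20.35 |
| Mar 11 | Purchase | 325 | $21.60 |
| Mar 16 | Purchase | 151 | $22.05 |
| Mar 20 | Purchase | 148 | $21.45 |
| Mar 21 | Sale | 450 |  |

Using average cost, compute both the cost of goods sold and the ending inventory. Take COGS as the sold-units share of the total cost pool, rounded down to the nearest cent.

COGS = $9,676.47; ending inventory = $5,719.88

Mar 21, sell 450: 450/716 × $15,396.35 → $9,676.47
Ending inventory (cost pool remaining) = $5,719.88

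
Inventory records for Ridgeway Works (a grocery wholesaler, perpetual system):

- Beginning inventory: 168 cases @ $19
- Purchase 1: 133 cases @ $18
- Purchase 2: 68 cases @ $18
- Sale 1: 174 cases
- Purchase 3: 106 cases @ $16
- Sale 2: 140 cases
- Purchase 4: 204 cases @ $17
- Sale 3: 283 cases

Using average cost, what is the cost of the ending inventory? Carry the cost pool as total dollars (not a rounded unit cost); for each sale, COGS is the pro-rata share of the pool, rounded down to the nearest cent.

After Beginning: 168 on hand, pool $3,192.00 (≈ $19.0000 each)
After Purchase 1: 301 on hand, pool $5,586.00 (≈ $18.5581 each)
After Purchase 2: 369 on hand, pool $6,810.00 (≈ $18.4553 each)
Sale 1, sell 174: 174/369 × $6,810.00 → $3,211.21
After Purchase 3: 301 on hand, pool $5,294.79 (≈ $17.5907 each)
Sale 2, sell 140: 140/301 × $5,294.79 → $2,462.69
After Purchase 4: 365 on hand, pool $6,300.10 (≈ $17.2605 each)
Sale 3, sell 283: 283/365 × $6,300.10 → $4,884.73
Total COGS = $3,211.21 + $2,462.69 + $4,884.73 = $10,558.63
Ending inventory (cost pool remaining) = $1,415.37
Check: goods available $11,974.00 = COGS $10,558.63 + ending $1,415.37

Ending inventory = $1,415.37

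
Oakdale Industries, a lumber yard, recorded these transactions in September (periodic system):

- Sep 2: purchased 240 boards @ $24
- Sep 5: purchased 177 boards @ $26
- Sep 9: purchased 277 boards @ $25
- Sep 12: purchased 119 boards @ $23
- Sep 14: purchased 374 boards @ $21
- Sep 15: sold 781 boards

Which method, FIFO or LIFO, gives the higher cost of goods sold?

FIFO

FIFO COGS: 240 @ $24 + 177 @ $26 + 277 @ $25 + 87 @ $23 = $19,288
LIFO COGS: 374 @ $21 + 119 @ $23 + 277 @ $25 + 11 @ $26 = $17,802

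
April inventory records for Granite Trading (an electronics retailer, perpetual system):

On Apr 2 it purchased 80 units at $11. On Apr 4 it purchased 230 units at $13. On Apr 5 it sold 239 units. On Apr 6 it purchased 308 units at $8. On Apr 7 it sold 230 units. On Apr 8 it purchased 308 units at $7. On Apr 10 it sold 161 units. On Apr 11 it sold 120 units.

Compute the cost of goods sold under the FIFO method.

COGS = $7,258

Apr 5, 239 sold [FIFO — oldest first]: 80 @ $11 + 159 @ $13 = $2,947
Apr 7, 230 sold [FIFO — oldest first]: 71 @ $13 + 159 @ $8 = $2,195
Apr 10, 161 sold [FIFO — oldest first]: 149 @ $8 + 12 @ $7 = $1,276
Apr 11, 120 sold [FIFO — oldest first]: 120 @ $7 = $840
Total COGS = $2,947 + $2,195 + $1,276 + $840 = $7,258
Ending inventory: 176 @ $7 = $1,232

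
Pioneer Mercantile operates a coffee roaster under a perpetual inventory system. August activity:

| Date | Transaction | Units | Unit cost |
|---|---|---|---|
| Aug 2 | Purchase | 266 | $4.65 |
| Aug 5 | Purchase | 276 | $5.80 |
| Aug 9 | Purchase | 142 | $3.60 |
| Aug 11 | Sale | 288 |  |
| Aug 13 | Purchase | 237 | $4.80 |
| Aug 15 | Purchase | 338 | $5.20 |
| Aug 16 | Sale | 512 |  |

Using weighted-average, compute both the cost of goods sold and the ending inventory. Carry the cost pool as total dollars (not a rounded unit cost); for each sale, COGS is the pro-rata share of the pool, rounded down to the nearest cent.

COGS = $3,959.00; ending inventory = $2,285.10

After Aug 2: 266 on hand, pool $1,236.90 (≈ $4.6500 each)
After Aug 5: 542 on hand, pool $2,837.70 (≈ $5.2356 each)
After Aug 9: 684 on hand, pool $3,348.90 (≈ $4.8961 each)
Aug 11, sell 288: 288/684 × $3,348.90 → $1,410.06
After Aug 13: 633 on hand, pool $3,076.44 (≈ $4.8601 each)
After Aug 15: 971 on hand, pool $4,834.04 (≈ $4.9784 each)
Aug 16, sell 512: 512/971 × $4,834.04 → $2,548.94
Total COGS = $1,410.06 + $2,548.94 = $3,959.00
Ending inventory (cost pool remaining) = $2,285.10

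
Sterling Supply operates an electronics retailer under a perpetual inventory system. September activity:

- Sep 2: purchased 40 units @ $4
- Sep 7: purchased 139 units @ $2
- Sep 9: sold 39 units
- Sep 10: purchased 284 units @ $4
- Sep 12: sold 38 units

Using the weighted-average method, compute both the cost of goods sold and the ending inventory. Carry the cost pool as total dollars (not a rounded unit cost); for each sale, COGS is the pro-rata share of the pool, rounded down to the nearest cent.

After Sep 2: 40 on hand, pool $160.00 (≈ $4.0000 each)
After Sep 7: 179 on hand, pool $438.00 (≈ $2.4469 each)
Sep 9, sell 39: 39/179 × $438.00 → $95.43
After Sep 10: 424 on hand, pool $1,478.57 (≈ $3.4872 each)
Sep 12, sell 38: 38/424 × $1,478.57 → $132.51
Total COGS = $95.43 + $132.51 = $227.94
Ending inventory (cost pool remaining) = $1,346.06

COGS = $227.94; ending inventory = $1,346.06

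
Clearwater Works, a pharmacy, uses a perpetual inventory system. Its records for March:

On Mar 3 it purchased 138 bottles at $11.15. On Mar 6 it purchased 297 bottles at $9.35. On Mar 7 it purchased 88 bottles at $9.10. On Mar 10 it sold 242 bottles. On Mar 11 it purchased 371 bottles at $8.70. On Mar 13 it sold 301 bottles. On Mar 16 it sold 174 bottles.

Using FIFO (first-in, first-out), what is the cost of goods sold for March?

Mar 10, 242 sold [FIFO — oldest first]: 138 @ $11.15 + 104 @ $9.35 = $2,511.10
Mar 13, 301 sold [FIFO — oldest first]: 193 @ $9.35 + 88 @ $9.10 + 20 @ $8.70 = $2,779.35
Mar 16, 174 sold [FIFO — oldest first]: 174 @ $8.70 = $1,513.80
Total COGS = $2,511.10 + $2,779.35 + $1,513.80 = $6,804.25
Ending inventory: 177 @ $8.70 = $1,539.90

COGS = $6,804.25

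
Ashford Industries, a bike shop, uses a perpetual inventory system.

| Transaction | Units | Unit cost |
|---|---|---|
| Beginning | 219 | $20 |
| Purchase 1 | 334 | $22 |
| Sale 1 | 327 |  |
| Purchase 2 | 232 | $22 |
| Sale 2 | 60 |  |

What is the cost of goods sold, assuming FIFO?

Sale 1 (327) [FIFO — oldest first]: 219 @ $20 + 108 @ $22 = $6,756
Sale 2 (60) [FIFO — oldest first]: 60 @ $22 = $1,320
Total COGS = $6,756 + $1,320 = $8,076
Ending inventory: 166 @ $22 + 232 @ $22 = $8,756
Check: goods available $16,832 = COGS $8,076 + ending $8,756

COGS = $8,076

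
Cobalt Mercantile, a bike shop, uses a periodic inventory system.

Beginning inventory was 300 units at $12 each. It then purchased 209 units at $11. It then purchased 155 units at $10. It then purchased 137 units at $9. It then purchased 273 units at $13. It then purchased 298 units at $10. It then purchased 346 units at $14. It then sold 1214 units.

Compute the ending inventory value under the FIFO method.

Sale 1 (1214) [FIFO — oldest first]: 300 @ $12 + 209 @ $11 + 155 @ $10 + 137 @ $9 + 273 @ $13 + 140 @ $10 = $13,631
Ending inventory: 158 @ $10 + 346 @ $14 = $6,424

Ending inventory = $6,424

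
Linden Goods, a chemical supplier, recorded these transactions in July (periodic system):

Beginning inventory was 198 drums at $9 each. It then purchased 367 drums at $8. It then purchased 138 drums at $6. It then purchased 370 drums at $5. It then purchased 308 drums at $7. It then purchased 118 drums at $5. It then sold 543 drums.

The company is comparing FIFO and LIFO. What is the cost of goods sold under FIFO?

COGS = $4,542

FIFO COGS: 198 @ $9 + 345 @ $8 = $4,542
LIFO COGS: 118 @ $5 + 308 @ $7 + 117 @ $5 = $3,331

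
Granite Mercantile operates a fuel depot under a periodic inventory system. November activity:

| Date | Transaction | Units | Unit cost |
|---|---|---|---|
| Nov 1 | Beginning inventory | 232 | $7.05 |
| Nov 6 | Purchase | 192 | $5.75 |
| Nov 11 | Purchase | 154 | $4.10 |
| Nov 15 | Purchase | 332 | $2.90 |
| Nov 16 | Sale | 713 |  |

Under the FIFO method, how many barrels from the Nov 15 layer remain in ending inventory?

197

Nov 16, 713 sold [FIFO — oldest first]: 232 @ $7.05 + 192 @ $5.75 + 154 @ $4.10 + 135 @ $2.90 = $3,762.50
Ending inventory: 197 @ $2.90 = $571.30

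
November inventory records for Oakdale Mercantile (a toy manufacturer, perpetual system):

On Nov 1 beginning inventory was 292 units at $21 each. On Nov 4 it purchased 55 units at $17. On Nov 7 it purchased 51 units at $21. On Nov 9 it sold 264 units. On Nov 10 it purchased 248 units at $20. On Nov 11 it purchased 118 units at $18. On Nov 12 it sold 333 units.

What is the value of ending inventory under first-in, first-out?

Ending inventory = $3,104

Nov 9, 264 sold [FIFO — oldest first]: 264 @ $21 = $5,544
Nov 12, 333 sold [FIFO — oldest first]: 28 @ $21 + 55 @ $17 + 51 @ $21 + 199 @ $20 = $6,574
Total COGS = $5,544 + $6,574 = $12,118
Ending inventory: 49 @ $20 + 118 @ $18 = $3,104
Check: goods available $15,222 = COGS $12,118 + ending $3,104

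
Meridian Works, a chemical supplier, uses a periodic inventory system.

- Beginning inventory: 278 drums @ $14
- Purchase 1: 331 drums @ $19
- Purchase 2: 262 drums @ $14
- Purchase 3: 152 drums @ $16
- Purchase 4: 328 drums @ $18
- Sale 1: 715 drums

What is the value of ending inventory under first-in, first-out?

Sale 1 (715) [FIFO — oldest first]: 278 @ $14 + 331 @ $19 + 106 @ $14 = $11,665
Ending inventory: 156 @ $14 + 152 @ $16 + 328 @ $18 = $10,520

Ending inventory = $10,520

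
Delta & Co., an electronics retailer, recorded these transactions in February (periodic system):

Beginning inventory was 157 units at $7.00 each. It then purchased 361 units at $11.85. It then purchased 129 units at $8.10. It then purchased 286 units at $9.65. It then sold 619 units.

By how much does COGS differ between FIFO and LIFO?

FIFO COGS: 157 @ $7.00 + 361 @ $11.85 + 101 @ $8.10 = $6,194.95
LIFO COGS: 286 @ $9.65 + 129 @ $8.10 + 204 @ $11.85 = $6,222.20
Difference = |$6,194.95 − $6,222.20| = $27.25

$27.25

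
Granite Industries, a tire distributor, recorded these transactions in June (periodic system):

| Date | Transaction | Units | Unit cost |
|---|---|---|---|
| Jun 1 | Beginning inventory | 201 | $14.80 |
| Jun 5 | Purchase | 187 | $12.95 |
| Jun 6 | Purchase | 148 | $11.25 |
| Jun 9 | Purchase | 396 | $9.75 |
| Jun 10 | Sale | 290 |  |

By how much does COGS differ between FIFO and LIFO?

$1,299.85

FIFO COGS: 201 @ $14.80 + 89 @ $12.95 = $4,127.35
LIFO COGS: 290 @ $9.75 = $2,827.50
Difference = |$4,127.35 − $2,827.50| = $1,299.85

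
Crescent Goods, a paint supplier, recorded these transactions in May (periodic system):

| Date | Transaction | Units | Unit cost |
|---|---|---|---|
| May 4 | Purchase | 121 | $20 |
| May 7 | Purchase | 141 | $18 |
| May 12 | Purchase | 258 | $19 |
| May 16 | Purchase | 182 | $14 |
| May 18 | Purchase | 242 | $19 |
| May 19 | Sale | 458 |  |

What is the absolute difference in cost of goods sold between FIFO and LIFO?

FIFO COGS: 121 @ $20 + 141 @ $18 + 196 @ $19 = $8,682
LIFO COGS: 242 @ $19 + 182 @ $14 + 34 @ $19 = $7,792
Difference = |$8,682 − $7,792| = $890

$890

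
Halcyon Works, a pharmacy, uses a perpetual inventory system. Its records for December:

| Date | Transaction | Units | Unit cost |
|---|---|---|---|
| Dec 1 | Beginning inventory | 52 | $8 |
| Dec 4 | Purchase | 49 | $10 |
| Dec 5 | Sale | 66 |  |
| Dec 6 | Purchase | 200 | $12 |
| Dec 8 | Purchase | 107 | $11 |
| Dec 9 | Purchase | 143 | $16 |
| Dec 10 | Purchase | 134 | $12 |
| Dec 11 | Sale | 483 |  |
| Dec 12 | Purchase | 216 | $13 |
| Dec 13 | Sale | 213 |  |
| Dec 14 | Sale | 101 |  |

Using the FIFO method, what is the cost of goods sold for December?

COGS = $10,693

Dec 5, 66 sold [FIFO — oldest first]: 52 @ $8 + 14 @ $10 = $556
Dec 11, 483 sold [FIFO — oldest first]: 35 @ $10 + 200 @ $12 + 107 @ $11 + 141 @ $16 = $6,183
Dec 13, 213 sold [FIFO — oldest first]: 2 @ $16 + 134 @ $12 + 77 @ $13 = $2,641
Dec 14, 101 sold [FIFO — oldest first]: 101 @ $13 = $1,313
Total COGS = $556 + $6,183 + $2,641 + $1,313 = $10,693
Ending inventory: 38 @ $13 = $494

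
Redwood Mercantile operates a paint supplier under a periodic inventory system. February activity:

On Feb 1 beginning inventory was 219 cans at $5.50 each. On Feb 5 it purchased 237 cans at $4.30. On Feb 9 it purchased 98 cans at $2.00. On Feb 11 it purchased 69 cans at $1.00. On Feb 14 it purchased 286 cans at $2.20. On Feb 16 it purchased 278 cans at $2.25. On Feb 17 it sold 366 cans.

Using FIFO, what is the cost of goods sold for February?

COGS = $1,836.60

Feb 17, 366 sold [FIFO — oldest first]: 219 @ $5.50 + 147 @ $4.30 = $1,836.60
Ending inventory: 90 @ $4.30 + 98 @ $2.00 + 69 @ $1.00 + 286 @ $2.20 + 278 @ $2.25 = $1,906.70
Check: goods available $3,743.30 = COGS $1,836.60 + ending $1,906.70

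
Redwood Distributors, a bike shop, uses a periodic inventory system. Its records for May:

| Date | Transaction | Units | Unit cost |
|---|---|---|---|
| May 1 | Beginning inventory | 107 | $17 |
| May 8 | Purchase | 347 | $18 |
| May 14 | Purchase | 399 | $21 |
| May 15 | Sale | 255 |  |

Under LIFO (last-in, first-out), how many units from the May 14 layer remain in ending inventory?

144

May 15, 255 sold [LIFO — newest first]: 255 @ $21 = $5,355
Ending inventory: 107 @ $17 + 347 @ $18 + 144 @ $21 = $11,089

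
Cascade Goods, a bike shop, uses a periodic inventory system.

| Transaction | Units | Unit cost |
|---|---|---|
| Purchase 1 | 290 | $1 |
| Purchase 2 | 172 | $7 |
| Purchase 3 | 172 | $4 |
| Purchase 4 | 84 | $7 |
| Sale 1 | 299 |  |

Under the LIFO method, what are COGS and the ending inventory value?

COGS = $1,577; ending inventory = $1,193

Sale 1 (299) [LIFO — newest first]: 84 @ $7 + 172 @ $4 + 43 @ $7 = $1,577
Ending inventory: 290 @ $1 + 129 @ $7 = $1,193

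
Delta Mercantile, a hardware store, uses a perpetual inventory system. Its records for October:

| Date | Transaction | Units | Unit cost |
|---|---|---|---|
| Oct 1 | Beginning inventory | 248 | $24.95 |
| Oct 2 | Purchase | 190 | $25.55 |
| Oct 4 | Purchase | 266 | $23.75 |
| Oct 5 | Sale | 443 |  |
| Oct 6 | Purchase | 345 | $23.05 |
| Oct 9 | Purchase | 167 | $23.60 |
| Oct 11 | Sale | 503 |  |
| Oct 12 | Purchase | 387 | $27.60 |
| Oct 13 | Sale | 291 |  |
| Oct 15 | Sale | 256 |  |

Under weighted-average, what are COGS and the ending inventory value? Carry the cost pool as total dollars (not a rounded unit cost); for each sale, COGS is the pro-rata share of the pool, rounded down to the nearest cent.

After Oct 1: 248 on hand, pool $6,187.60 (≈ $24.9500 each)
After Oct 2: 438 on hand, pool $11,042.10 (≈ $25.2103 each)
After Oct 4: 704 on hand, pool $17,359.60 (≈ $24.6585 each)
Oct 5, sell 443: 443/704 × $17,359.60 → $10,923.72
After Oct 6: 606 on hand, pool $14,388.13 (≈ $23.7428 each)
After Oct 9: 773 on hand, pool $18,329.33 (≈ $23.7119 each)
Oct 11, sell 503: 503/773 × $18,329.33 → $11,927.10
After Oct 12: 657 on hand, pool $17,083.43 (≈ $26.0022 each)
Oct 13, sell 291: 291/657 × $17,083.43 → $7,566.63
Oct 15, sell 256: 256/366 × $9,516.80 → $6,656.55
Total COGS = $10,923.72 + $11,927.10 + $7,566.63 + $6,656.55 = $37,074.00
Ending inventory (cost pool remaining) = $2,860.25

COGS = $37,074.00; ending inventory = $2,860.25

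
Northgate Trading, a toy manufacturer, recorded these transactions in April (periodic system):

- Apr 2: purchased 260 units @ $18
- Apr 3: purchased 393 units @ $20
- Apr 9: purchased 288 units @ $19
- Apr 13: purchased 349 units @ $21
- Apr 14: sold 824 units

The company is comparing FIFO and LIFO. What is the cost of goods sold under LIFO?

FIFO COGS: 260 @ $18 + 393 @ $20 + 171 @ $19 = $15,789
LIFO COGS: 349 @ $21 + 288 @ $19 + 187 @ $20 = $16,541

COGS = $16,541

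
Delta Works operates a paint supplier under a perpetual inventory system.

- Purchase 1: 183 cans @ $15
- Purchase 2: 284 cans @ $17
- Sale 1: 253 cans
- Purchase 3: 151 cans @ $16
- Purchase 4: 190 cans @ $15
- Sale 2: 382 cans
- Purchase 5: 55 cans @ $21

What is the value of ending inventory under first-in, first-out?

Ending inventory = $3,750

Sale 1 (253) [FIFO — oldest first]: 183 @ $15 + 70 @ $17 = $3,935
Sale 2 (382) [FIFO — oldest first]: 214 @ $17 + 151 @ $16 + 17 @ $15 = $6,309
Total COGS = $3,935 + $6,309 = $10,244
Ending inventory: 173 @ $15 + 55 @ $21 = $3,750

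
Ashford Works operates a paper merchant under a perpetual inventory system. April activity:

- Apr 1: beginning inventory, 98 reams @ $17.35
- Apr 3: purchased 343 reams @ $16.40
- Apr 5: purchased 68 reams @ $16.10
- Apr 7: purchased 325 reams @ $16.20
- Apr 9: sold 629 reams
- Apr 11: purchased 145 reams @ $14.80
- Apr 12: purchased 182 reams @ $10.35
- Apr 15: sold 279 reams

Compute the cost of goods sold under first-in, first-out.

Apr 9, 629 sold [FIFO — oldest first]: 98 @ $17.35 + 343 @ $16.40 + 68 @ $16.10 + 120 @ $16.20 = $10,364.30
Apr 15, 279 sold [FIFO — oldest first]: 205 @ $16.20 + 74 @ $14.80 = $4,416.20
Total COGS = $10,364.30 + $4,416.20 = $14,780.50
Ending inventory: 71 @ $14.80 + 182 @ $10.35 = $2,934.50
Check: goods available $17,715.00 = COGS $14,780.50 + ending $2,934.50

COGS = $14,780.50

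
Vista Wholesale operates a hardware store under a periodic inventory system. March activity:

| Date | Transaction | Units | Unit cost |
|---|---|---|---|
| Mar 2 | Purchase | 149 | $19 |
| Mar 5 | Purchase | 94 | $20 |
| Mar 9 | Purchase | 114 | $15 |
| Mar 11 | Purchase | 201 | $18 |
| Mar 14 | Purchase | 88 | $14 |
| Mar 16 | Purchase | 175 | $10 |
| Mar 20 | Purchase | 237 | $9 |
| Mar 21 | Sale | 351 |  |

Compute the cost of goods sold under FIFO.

Mar 21, 351 sold [FIFO — oldest first]: 149 @ $19 + 94 @ $20 + 108 @ $15 = $6,331
Ending inventory: 6 @ $15 + 201 @ $18 + 88 @ $14 + 175 @ $10 + 237 @ $9 = $8,823
Check: goods available $15,154 = COGS $6,331 + ending $8,823

COGS = $6,331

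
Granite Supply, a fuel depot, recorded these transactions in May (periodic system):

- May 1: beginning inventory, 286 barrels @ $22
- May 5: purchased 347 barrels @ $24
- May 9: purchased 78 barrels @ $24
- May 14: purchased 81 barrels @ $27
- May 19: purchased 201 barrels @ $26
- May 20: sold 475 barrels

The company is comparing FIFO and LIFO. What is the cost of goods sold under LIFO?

FIFO COGS: 286 @ $22 + 189 @ $24 = $10,828
LIFO COGS: 201 @ $26 + 81 @ $27 + 78 @ $24 + 115 @ $24 = $12,045

COGS = $12,045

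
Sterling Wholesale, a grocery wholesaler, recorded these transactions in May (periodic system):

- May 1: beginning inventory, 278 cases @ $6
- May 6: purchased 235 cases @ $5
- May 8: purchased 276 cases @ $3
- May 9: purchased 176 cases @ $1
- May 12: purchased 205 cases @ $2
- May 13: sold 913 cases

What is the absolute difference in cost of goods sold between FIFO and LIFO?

FIFO COGS: 278 @ $6 + 235 @ $5 + 276 @ $3 + 124 @ $1 = $3,795
LIFO COGS: 205 @ $2 + 176 @ $1 + 276 @ $3 + 235 @ $5 + 21 @ $6 = $2,715
Difference = |$3,795 − $2,715| = $1,080

$1,080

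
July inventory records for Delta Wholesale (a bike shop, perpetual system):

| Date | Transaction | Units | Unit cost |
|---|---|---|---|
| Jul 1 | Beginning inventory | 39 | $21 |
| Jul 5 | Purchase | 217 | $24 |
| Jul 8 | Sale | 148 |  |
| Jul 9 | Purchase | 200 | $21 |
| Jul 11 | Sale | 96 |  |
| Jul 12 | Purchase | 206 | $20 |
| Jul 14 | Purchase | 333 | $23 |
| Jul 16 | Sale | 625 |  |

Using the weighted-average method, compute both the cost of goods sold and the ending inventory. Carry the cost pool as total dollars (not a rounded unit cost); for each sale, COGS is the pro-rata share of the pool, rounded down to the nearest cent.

COGS = $19,251.10; ending inventory = $2,754.90

After Jul 1: 39 on hand, pool $819.00 (≈ $21.0000 each)
After Jul 5: 256 on hand, pool $6,027.00 (≈ $23.5430 each)
Jul 8, sell 148: 148/256 × $6,027.00 → $3,484.35
After Jul 9: 308 on hand, pool $6,742.65 (≈ $21.8917 each)
Jul 11, sell 96: 96/308 × $6,742.65 → $2,101.60
After Jul 12: 418 on hand, pool $8,761.05 (≈ $20.9594 each)
After Jul 14: 751 on hand, pool $16,420.05 (≈ $21.8642 each)
Jul 16, sell 625: 625/751 × $16,420.05 → $13,665.15
Total COGS = $3,484.35 + $2,101.60 + $13,665.15 = $19,251.10
Ending inventory (cost pool remaining) = $2,754.90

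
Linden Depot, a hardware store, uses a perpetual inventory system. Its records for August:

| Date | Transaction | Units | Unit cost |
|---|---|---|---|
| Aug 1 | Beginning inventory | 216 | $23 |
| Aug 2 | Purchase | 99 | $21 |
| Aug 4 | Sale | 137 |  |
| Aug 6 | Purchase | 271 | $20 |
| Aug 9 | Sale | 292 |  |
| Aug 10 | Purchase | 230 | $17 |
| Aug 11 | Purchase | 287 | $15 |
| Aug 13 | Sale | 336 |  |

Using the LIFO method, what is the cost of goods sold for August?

COGS = $13,994

Aug 4, 137 sold [LIFO — newest first]: 99 @ $21 + 38 @ $23 = $2,953
Aug 9, 292 sold [LIFO — newest first]: 271 @ $20 + 21 @ $23 = $5,903
Aug 13, 336 sold [LIFO — newest first]: 287 @ $15 + 49 @ $17 = $5,138
Total COGS = $2,953 + $5,903 + $5,138 = $13,994
Ending inventory: 157 @ $23 + 181 @ $17 = $6,688
Check: goods available $20,682 = COGS $13,994 + ending $6,688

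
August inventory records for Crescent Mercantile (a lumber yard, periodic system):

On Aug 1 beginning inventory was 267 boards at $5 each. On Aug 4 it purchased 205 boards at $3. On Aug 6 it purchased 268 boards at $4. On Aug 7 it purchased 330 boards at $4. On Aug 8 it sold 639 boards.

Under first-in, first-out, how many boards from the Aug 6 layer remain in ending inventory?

101

Aug 8, 639 sold [FIFO — oldest first]: 267 @ $5 + 205 @ $3 + 167 @ $4 = $2,618
Ending inventory: 101 @ $4 + 330 @ $4 = $1,724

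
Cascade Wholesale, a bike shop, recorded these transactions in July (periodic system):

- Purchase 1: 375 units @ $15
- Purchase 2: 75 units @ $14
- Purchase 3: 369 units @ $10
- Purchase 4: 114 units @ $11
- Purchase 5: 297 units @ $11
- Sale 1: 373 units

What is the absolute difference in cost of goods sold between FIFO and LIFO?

FIFO COGS: 373 @ $15 = $5,595
LIFO COGS: 297 @ $11 + 76 @ $11 = $4,103
Difference = |$5,595 − $4,103| = $1,492

$1,492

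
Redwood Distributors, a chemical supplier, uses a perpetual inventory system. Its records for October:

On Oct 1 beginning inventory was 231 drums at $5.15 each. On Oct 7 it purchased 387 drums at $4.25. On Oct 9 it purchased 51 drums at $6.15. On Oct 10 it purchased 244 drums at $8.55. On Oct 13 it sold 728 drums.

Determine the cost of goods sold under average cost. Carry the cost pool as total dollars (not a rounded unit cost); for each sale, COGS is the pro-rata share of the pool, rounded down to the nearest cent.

After Oct 1: 231 on hand, pool $1,189.65 (≈ $5.1500 each)
After Oct 7: 618 on hand, pool $2,834.40 (≈ $4.5864 each)
After Oct 9: 669 on hand, pool $3,148.05 (≈ $4.7056 each)
After Oct 10: 913 on hand, pool $5,234.25 (≈ $5.7330 each)
Oct 13, sell 728: 728/913 × $5,234.25 → $4,173.64
Ending inventory (cost pool remaining) = $1,060.61

COGS = $4,173.64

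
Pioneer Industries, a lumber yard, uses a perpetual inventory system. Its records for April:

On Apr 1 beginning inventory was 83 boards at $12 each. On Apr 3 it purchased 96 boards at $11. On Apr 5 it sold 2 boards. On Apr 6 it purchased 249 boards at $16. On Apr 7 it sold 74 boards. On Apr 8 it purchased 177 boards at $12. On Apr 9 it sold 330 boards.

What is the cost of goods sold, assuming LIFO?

Apr 5, 2 sold [LIFO — newest first]: 2 @ $11 = $22
Apr 7, 74 sold [LIFO — newest first]: 74 @ $16 = $1,184
Apr 9, 330 sold [LIFO — newest first]: 177 @ $12 + 153 @ $16 = $4,572
Total COGS = $22 + $1,184 + $4,572 = $5,778
Ending inventory: 83 @ $12 + 94 @ $11 + 22 @ $16 = $2,382
Check: goods available $8,160 = COGS $5,778 + ending $2,382

COGS = $5,778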